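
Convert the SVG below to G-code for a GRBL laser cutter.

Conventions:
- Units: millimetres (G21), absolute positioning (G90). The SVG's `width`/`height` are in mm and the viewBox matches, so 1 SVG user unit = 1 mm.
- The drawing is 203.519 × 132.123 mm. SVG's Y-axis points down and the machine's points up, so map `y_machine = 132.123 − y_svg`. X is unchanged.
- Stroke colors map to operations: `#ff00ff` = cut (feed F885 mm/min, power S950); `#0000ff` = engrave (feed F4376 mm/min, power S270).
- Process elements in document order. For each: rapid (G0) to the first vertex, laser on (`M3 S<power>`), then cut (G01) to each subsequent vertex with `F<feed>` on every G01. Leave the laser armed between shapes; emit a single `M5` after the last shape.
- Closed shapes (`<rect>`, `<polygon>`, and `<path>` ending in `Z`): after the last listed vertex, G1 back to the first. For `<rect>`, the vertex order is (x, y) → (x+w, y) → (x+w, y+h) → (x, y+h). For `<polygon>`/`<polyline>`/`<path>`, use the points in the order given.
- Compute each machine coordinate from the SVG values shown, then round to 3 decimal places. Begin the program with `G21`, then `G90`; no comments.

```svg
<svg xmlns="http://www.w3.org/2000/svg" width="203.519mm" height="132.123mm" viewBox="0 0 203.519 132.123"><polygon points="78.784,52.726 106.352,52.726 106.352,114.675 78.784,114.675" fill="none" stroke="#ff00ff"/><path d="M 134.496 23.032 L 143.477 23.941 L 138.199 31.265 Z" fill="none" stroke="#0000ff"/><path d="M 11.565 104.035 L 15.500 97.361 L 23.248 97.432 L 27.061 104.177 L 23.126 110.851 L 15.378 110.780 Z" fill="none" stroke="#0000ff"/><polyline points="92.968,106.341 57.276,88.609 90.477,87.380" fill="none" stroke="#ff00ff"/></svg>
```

G21
G90
G0 X78.784 Y79.397
M3 S950
G01 X106.352 Y79.397 F885
G01 X106.352 Y17.448 F885
G01 X78.784 Y17.448 F885
G01 X78.784 Y79.397 F885
G0 X134.496 Y109.091
M3 S270
G01 X143.477 Y108.182 F4376
G01 X138.199 Y100.858 F4376
G01 X134.496 Y109.091 F4376
G0 X11.565 Y28.088
M3 S270
G01 X15.500 Y34.762 F4376
G01 X23.248 Y34.691 F4376
G01 X27.061 Y27.946 F4376
G01 X23.126 Y21.272 F4376
G01 X15.378 Y21.343 F4376
G01 X11.565 Y28.088 F4376
G0 X92.968 Y25.782
M3 S950
G01 X57.276 Y43.514 F885
G01 X90.477 Y44.743 F885
M5

Since the viewBox matches the mm dimensions, user units are millimetres directly. The only transform is the Y-flip y_m = 132.123 − y_svg.

Shape 1 is a rectangle drawn with `<polygon>`. Its stroke #ff00ff means cut at S950, F885. After flipping Y the toolpath is (78.784,79.397) → (106.352,79.397) → (106.352,17.448) → (78.784,17.448) → (78.784,79.397), returning to the start.

Shape 2 is a regular polygon drawn with `<path>`. Its stroke #0000ff means engrave at S270, F4376. After flipping Y the toolpath is (134.496,109.091) → (143.477,108.182) → (138.199,100.858) → (134.496,109.091), returning to the start.

Shape 3 is a regular polygon drawn with `<path>`. Its stroke #0000ff means engrave at S270, F4376. After flipping Y the toolpath is (11.565,28.088) → (15.500,34.762) → (23.248,34.691) → (27.061,27.946) → (23.126,21.272) → (15.378,21.343) → (11.565,28.088), returning to the start.

Shape 4 is a open polyline drawn with `<polyline>`. Its stroke #ff00ff means cut at S950, F885. After flipping Y the toolpath is (92.968,25.782) → (57.276,43.514) → (90.477,44.743).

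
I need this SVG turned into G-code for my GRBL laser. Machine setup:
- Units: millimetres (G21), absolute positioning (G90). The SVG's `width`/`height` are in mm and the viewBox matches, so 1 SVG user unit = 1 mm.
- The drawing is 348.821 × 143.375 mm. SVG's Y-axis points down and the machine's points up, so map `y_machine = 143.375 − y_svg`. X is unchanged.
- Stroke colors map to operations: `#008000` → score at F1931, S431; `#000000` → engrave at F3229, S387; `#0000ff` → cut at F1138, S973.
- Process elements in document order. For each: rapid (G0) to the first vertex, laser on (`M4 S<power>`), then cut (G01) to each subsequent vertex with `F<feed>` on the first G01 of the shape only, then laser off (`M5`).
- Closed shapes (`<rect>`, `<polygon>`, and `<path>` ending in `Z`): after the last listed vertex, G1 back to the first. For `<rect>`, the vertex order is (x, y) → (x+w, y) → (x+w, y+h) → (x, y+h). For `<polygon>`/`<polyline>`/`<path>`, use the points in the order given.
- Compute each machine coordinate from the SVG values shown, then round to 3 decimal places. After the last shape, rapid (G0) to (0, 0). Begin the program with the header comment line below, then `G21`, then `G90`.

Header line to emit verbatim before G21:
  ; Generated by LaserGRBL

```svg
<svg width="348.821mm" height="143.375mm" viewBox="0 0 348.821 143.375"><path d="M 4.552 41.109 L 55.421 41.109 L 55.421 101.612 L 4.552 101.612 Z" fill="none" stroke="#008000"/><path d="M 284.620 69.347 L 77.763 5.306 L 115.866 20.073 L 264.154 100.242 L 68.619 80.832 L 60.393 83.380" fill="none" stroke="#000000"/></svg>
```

viewBox `0 0 348.821 143.375` with mm width/height → 1 unit = 1 mm. Flip: y_m = 143.375 − y_svg.

**Shape 1** — `<path>` rectangle, stroke `#008000` → score (S431, F1931). Machine vertices: (4.552,102.266) → (55.421,102.266) → (55.421,41.763) → (4.552,41.763) → (4.552,102.266). Closed: final G1 returns to the first vertex.

**Shape 2** — `<path>` open polyline, stroke `#000000` → engrave (S387, F3229). Machine vertices: (284.620,74.028) → (77.763,138.069) → (115.866,123.302) → (264.154,43.133) → (68.619,62.543) → (60.393,59.995). Open path.

; Generated by LaserGRBL
G21
G90
G0 X4.552 Y102.266
M4 S431
G01 X55.421 Y102.266 F1931
G01 X55.421 Y41.763
G01 X4.552 Y41.763
G01 X4.552 Y102.266
M5
G0 X284.620 Y74.028
M4 S387
G01 X77.763 Y138.069 F3229
G01 X115.866 Y123.302
G01 X264.154 Y43.133
G01 X68.619 Y62.543
G01 X60.393 Y59.995
M5
G0 X0.000 Y0.000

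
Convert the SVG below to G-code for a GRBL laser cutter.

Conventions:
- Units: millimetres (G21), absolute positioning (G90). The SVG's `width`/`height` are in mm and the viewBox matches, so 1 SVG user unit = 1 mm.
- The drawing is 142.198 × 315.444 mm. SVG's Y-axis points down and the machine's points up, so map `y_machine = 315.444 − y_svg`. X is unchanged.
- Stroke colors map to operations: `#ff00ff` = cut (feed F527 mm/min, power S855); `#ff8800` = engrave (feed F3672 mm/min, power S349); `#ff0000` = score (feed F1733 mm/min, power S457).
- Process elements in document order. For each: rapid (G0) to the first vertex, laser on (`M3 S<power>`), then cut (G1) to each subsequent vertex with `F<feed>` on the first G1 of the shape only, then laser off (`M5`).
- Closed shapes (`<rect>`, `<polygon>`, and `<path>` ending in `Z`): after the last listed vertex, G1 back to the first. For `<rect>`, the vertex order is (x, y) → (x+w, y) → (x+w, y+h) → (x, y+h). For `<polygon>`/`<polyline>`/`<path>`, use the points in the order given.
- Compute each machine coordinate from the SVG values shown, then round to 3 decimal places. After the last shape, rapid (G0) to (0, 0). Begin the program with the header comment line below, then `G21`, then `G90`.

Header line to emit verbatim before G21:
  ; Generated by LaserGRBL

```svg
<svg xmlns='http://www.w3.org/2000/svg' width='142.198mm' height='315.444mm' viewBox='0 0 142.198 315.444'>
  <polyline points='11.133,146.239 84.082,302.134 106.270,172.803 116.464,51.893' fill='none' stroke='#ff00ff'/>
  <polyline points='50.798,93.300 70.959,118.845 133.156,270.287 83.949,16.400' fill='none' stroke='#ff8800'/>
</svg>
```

viewBox `0 0 142.198 315.444` with mm width/height → 1 unit = 1 mm. Flip: y_m = 315.444 − y_svg.

**Shape 1** — `<polyline>` open polyline, stroke `#ff00ff` → cut (S855, F527). Machine vertices: (11.133,169.205) → (84.082,13.310) → (106.270,142.641) → (116.464,263.551). Open path.

**Shape 2** — `<polyline>` open polyline, stroke `#ff8800` → engrave (S349, F3672). Machine vertices: (50.798,222.144) → (70.959,196.599) → (133.156,45.157) → (83.949,299.044). Open path.

; Generated by LaserGRBL
G21
G90
G0 X11.133 Y169.205
M3 S855
G1 X84.082 Y13.310 F527
G1 X106.270 Y142.641
G1 X116.464 Y263.551
M5
G0 X50.798 Y222.144
M3 S349
G1 X70.959 Y196.599 F3672
G1 X133.156 Y45.157
G1 X83.949 Y299.044
M5
G0 X0.000 Y0.000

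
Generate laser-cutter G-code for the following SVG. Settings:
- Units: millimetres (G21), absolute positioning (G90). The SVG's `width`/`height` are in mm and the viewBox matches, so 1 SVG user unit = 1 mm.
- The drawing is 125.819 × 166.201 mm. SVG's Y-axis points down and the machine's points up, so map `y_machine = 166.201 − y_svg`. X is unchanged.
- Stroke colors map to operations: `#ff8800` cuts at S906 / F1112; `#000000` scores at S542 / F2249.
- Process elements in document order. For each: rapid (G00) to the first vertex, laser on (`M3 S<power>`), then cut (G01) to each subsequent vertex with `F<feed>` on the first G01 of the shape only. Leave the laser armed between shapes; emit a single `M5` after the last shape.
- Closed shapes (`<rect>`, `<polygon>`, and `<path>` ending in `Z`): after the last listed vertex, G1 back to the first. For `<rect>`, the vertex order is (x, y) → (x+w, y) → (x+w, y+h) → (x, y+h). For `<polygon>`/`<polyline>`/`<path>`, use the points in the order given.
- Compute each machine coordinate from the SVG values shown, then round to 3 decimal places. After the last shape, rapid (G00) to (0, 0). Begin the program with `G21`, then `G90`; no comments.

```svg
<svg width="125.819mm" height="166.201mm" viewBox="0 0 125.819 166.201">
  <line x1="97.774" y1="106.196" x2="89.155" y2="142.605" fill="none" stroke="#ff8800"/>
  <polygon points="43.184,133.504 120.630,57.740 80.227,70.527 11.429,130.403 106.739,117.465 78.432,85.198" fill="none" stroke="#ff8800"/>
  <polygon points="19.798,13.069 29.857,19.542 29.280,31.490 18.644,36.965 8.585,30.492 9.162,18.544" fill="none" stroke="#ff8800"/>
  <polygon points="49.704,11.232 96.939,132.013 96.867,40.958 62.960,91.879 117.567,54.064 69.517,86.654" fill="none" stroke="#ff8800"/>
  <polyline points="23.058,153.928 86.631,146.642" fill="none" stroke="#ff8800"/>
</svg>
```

G21
G90
G00 X97.774 Y60.005
M3 S906
G01 X89.155 Y23.596 F1112
G00 X43.184 Y32.697
M3 S906
G01 X120.630 Y108.461 F1112
G01 X80.227 Y95.674
G01 X11.429 Y35.798
G01 X106.739 Y48.736
G01 X78.432 Y81.003
G01 X43.184 Y32.697
G00 X19.798 Y153.132
M3 S906
G01 X29.857 Y146.659 F1112
G01 X29.280 Y134.711
G01 X18.644 Y129.236
G01 X8.585 Y135.709
G01 X9.162 Y147.657
G01 X19.798 Y153.132
G00 X49.704 Y154.969
M3 S906
G01 X96.939 Y34.188 F1112
G01 X96.867 Y125.243
G01 X62.960 Y74.322
G01 X117.567 Y112.137
G01 X69.517 Y79.547
G01 X49.704 Y154.969
G00 X23.058 Y12.273
M3 S906
G01 X86.631 Y19.559 F1112
M5
G00 X0.000 Y0.000

viewBox `0 0 125.819 166.201` with mm width/height → 1 unit = 1 mm. Flip: y_m = 166.201 − y_svg.

**Shape 1** — `<line>` line segment, stroke `#ff8800` → cut (S906, F1112). Machine vertices: (97.774,60.005) → (89.155,23.596). Open path.

**Shape 2** — `<polygon>` closed polygon, stroke `#ff8800` → cut (S906, F1112). Machine vertices: (43.184,32.697) → (120.630,108.461) → (80.227,95.674) → (11.429,35.798) → (106.739,48.736) → (78.432,81.003) → (43.184,32.697). Closed: final G1 returns to the first vertex.

**Shape 3** — `<polygon>` regular polygon, stroke `#ff8800` → cut (S906, F1112). Machine vertices: (19.798,153.132) → (29.857,146.659) → (29.280,134.711) → (18.644,129.236) → (8.585,135.709) → (9.162,147.657) → (19.798,153.132). Closed: final G1 returns to the first vertex.

**Shape 4** — `<polygon>` closed polygon, stroke `#ff8800` → cut (S906, F1112). Machine vertices: (49.704,154.969) → (96.939,34.188) → (96.867,125.243) → (62.960,74.322) → (117.567,112.137) → (69.517,79.547) → (49.704,154.969). Closed: final G1 returns to the first vertex.

**Shape 5** — `<polyline>` line segment, stroke `#ff8800` → cut (S906, F1112). Machine vertices: (23.058,12.273) → (86.631,19.559). Open path.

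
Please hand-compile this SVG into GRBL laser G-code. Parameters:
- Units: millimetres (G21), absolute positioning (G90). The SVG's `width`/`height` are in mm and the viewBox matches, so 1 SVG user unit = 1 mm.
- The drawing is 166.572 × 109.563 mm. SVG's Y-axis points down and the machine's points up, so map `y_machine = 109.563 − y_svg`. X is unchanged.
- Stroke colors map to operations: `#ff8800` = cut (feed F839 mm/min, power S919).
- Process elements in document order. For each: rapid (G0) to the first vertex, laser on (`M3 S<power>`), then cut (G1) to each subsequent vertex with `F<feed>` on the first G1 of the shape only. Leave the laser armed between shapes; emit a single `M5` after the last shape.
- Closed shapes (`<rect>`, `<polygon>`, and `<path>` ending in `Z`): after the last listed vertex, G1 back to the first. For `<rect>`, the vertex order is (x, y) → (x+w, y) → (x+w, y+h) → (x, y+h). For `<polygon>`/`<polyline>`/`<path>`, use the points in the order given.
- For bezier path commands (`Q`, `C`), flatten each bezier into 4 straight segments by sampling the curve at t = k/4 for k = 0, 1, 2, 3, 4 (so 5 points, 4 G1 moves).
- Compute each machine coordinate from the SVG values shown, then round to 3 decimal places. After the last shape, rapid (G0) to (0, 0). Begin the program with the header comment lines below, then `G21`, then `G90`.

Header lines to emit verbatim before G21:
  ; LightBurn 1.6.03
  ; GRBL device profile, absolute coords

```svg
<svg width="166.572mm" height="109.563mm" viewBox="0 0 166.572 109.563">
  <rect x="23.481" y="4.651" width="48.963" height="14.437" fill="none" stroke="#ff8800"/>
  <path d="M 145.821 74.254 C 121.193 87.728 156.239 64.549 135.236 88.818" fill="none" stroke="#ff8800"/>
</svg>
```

; LightBurn 1.6.03
; GRBL device profile, absolute coords
G21
G90
G0 X23.481 Y104.912
M3 S919
G1 X72.444 Y104.912 F839
G1 X72.444 Y90.475
G1 X23.481 Y90.475
G1 X23.481 Y104.912
G0 X145.821 Y35.309
M3 S919
G1 X136.731 Y30.762 F839
G1 X139.169 Y32.075
G1 X142.287 Y31.364
G1 X135.236 Y20.745
M5
G0 X0.000 Y0.000

1 u = 1 mm; y_m = 109.563 − y.

[1] `<rect>` rectangle, #ff8800→cut S919 F839: (23.481,104.912) → (72.444,104.912) → (72.444,90.475) → (23.481,90.475) → (23.481,104.912) (closed)

[2] `<path>` cubic bezier, #ff8800→cut S919 F839: (145.821,35.309) → (136.731,30.762) → (139.169,32.075) → (142.287,31.364) → (135.236,20.745)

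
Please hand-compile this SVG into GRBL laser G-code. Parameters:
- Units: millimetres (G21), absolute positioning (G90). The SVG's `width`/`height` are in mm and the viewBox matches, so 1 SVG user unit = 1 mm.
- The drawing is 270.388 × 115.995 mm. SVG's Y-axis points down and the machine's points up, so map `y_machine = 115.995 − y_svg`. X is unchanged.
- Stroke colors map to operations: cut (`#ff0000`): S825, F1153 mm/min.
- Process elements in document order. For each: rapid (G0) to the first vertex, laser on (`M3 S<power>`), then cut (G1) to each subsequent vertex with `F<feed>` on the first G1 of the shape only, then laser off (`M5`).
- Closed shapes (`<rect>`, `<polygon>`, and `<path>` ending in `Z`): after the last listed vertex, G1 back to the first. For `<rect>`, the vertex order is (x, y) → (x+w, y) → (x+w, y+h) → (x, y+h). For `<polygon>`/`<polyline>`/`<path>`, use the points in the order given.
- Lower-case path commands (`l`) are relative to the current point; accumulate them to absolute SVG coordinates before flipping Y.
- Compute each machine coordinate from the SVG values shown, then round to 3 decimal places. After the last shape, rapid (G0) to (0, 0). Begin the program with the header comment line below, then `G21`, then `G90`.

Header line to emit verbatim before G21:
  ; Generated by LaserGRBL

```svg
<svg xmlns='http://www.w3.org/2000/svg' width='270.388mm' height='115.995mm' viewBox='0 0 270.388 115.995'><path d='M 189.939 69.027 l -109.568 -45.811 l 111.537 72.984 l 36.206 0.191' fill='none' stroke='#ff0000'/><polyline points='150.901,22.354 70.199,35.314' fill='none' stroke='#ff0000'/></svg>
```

; Generated by LaserGRBL
G21
G90
G0 X189.939 Y46.968
M3 S825
G1 X80.371 Y92.779 F1153
G1 X191.908 Y19.795
G1 X228.114 Y19.604
M5
G0 X150.901 Y93.641
M3 S825
G1 X70.199 Y80.681 F1153
M5
G0 X0.000 Y0.000

Since the viewBox matches the mm dimensions, user units are millimetres directly. The only transform is the Y-flip y_m = 115.995 − y_svg.

Shape 1 is a open polyline drawn with `<path>`. Its stroke #ff0000 means cut at S825, F1153. After flipping Y the toolpath is (189.939,46.968) → (80.371,92.779) → (191.908,19.795) → (228.114,19.604).

Shape 2 is a line segment drawn with `<polyline>`. Its stroke #ff0000 means cut at S825, F1153. After flipping Y the toolpath is (150.901,93.641) → (70.199,80.681).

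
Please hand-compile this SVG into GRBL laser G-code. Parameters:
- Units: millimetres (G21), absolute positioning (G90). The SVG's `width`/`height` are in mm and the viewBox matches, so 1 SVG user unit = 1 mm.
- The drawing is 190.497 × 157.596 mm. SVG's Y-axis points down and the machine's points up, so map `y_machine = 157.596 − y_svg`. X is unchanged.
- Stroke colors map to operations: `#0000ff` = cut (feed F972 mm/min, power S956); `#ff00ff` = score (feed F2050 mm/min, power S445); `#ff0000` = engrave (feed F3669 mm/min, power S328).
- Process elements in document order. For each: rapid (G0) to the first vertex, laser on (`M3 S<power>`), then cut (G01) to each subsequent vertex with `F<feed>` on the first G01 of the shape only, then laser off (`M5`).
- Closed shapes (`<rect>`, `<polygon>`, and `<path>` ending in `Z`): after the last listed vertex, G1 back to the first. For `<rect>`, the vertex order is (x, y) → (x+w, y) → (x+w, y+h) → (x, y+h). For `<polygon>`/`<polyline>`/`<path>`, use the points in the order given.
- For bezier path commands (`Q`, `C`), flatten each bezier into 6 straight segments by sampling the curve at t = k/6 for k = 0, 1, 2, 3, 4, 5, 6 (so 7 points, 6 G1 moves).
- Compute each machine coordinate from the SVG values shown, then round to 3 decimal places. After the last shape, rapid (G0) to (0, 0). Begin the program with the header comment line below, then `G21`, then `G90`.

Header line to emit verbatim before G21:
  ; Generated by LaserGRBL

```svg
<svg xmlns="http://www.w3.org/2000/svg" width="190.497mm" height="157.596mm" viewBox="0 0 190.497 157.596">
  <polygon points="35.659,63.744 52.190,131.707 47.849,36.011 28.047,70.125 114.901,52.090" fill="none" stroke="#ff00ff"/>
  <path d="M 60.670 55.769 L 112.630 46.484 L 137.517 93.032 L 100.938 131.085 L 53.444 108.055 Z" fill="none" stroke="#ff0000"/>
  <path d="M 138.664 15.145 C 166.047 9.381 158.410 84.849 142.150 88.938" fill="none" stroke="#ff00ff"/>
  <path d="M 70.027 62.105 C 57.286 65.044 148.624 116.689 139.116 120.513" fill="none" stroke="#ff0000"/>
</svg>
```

1 u = 1 mm; y_m = 157.596 − y.

[1] `<polygon>` closed polygon, #ff00ff→score S445 F2050: (35.659,93.852) → (52.190,25.889) → (47.849,121.585) → (28.047,87.471) → (114.901,105.506) → (35.659,93.852) (closed)

[2] `<path>` regular polygon, #ff0000→engrave S328 F3669: (60.670,101.827) → (112.630,111.112) → (137.517,64.564) → (100.938,26.511) → (53.444,49.541) → (60.670,101.827) (closed)

[3] `<path>` cubic bezier, #ff00ff→score S445 F2050: (138.664,142.451) → (149.559,139.270) → (155.351,126.790) → (156.773,109.249) → (154.558,90.888) → (149.439,75.944) → (142.150,68.658)

[4] `<path>` cubic bezier, #ff0000→engrave S328 F3669: (70.027,95.491) → (71.381,90.410) → (84.389,79.892) → (103.359,66.619) → (122.598,53.272) → (136.415,42.533) → (139.116,37.083)

; Generated by LaserGRBL
G21
G90
G0 X35.659 Y93.852
M3 S445
G01 X52.190 Y25.889 F2050
G01 X47.849 Y121.585
G01 X28.047 Y87.471
G01 X114.901 Y105.506
G01 X35.659 Y93.852
M5
G0 X60.670 Y101.827
M3 S328
G01 X112.630 Y111.112 F3669
G01 X137.517 Y64.564
G01 X100.938 Y26.511
G01 X53.444 Y49.541
G01 X60.670 Y101.827
M5
G0 X138.664 Y142.451
M3 S445
G01 X149.559 Y139.270 F2050
G01 X155.351 Y126.790
G01 X156.773 Y109.249
G01 X154.558 Y90.888
G01 X149.439 Y75.944
G01 X142.150 Y68.658
M5
G0 X70.027 Y95.491
M3 S328
G01 X71.381 Y90.410 F3669
G01 X84.389 Y79.892
G01 X103.359 Y66.619
G01 X122.598 Y53.272
G01 X136.415 Y42.533
G01 X139.116 Y37.083
M5
G0 X0.000 Y0.000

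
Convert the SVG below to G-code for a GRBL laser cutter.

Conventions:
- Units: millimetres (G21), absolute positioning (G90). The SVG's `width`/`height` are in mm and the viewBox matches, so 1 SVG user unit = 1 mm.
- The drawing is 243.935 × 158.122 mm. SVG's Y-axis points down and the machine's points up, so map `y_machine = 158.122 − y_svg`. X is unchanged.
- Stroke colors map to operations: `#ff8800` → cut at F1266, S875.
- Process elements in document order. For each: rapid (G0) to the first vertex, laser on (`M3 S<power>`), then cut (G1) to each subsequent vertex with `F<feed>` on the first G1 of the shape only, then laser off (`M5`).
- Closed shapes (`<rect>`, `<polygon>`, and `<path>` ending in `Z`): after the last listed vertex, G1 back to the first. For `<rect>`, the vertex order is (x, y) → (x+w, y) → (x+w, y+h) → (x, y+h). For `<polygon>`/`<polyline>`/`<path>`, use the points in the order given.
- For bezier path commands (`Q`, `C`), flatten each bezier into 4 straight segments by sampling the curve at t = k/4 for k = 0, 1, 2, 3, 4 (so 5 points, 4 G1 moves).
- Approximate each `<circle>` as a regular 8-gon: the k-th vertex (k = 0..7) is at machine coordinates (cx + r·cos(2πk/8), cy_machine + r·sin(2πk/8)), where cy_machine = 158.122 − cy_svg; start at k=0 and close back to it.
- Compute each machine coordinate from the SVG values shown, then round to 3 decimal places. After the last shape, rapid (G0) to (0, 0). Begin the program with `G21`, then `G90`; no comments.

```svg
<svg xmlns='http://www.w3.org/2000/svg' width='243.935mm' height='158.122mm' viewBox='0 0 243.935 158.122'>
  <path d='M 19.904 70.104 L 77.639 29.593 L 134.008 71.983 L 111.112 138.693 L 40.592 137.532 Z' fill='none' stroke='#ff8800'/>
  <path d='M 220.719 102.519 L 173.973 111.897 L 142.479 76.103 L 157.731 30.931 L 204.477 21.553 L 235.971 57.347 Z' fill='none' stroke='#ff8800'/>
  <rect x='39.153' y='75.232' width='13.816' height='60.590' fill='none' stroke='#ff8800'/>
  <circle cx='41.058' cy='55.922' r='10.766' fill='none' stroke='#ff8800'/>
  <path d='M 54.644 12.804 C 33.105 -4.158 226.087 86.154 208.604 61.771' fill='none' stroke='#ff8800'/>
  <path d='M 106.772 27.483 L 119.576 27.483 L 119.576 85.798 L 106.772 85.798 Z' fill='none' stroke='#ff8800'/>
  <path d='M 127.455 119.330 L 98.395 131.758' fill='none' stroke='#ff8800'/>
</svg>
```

G21
G90
G0 X19.904 Y88.018
M3 S875
G1 X77.639 Y128.529 F1266
G1 X134.008 Y86.139
G1 X111.112 Y19.429
G1 X40.592 Y20.590
G1 X19.904 Y88.018
M5
G0 X220.719 Y55.603
M3 S875
G1 X173.973 Y46.225 F1266
G1 X142.479 Y82.019
G1 X157.731 Y127.191
G1 X204.477 Y136.569
G1 X235.971 Y100.775
G1 X220.719 Y55.603
M5
G0 X39.153 Y82.890
M3 S875
G1 X52.969 Y82.890 F1266
G1 X52.969 Y22.300
G1 X39.153 Y22.300
G1 X39.153 Y82.890
M5
G0 X51.824 Y102.200
M3 S875
G1 X48.671 Y109.813 F1266
G1 X41.058 Y112.966
G1 X33.445 Y109.813
G1 X30.292 Y102.200
G1 X33.445 Y94.587
G1 X41.058 Y91.434
G1 X48.671 Y94.587
G1 X51.824 Y102.200
M5
G0 X54.644 Y145.318
M3 S875
G1 X72.072 Y141.394 F1266
G1 X130.103 Y118.052
G1 X188.894 Y96.101
G1 X208.604 Y96.351
M5
G0 X106.772 Y130.639
M3 S875
G1 X119.576 Y130.639 F1266
G1 X119.576 Y72.324
G1 X106.772 Y72.324
G1 X106.772 Y130.639
M5
G0 X127.455 Y38.792
M3 S875
G1 X98.395 Y26.364 F1266
M5
G0 X0.000 Y0.000

1 u = 1 mm; y_m = 158.122 − y.

[1] `<path>` regular polygon, #ff8800→cut S875 F1266: (19.904,88.018) → (77.639,128.529) → (134.008,86.139) → (111.112,19.429) → (40.592,20.590) → (19.904,88.018) (closed)

[2] `<path>` regular polygon, #ff8800→cut S875 F1266: (220.719,55.603) → (173.973,46.225) → (142.479,82.019) → (157.731,127.191) → (204.477,136.569) → (235.971,100.775) → (220.719,55.603) (closed)

[3] `<rect>` rectangle, #ff8800→cut S875 F1266: (39.153,82.890) → (52.969,82.890) → (52.969,22.300) → (39.153,22.300) → (39.153,82.890) (closed)

[4] `<circle>` circle, #ff8800→cut S875 F1266: (51.824,102.200) → (48.671,109.813) → (41.058,112.966) → (33.445,109.813) → (30.292,102.200) → (33.445,94.587) → (41.058,91.434) → (48.671,94.587) → (51.824,102.200) (closed)

[5] `<path>` cubic bezier, #ff8800→cut S875 F1266: (54.644,145.318) → (72.072,141.394) → (130.103,118.052) → (188.894,96.101) → (208.604,96.351)

[6] `<path>` rectangle, #ff8800→cut S875 F1266: (106.772,130.639) → (119.576,130.639) → (119.576,72.324) → (106.772,72.324) → (106.772,130.639) (closed)

[7] `<path>` line segment, #ff8800→cut S875 F1266: (127.455,38.792) → (98.395,26.364)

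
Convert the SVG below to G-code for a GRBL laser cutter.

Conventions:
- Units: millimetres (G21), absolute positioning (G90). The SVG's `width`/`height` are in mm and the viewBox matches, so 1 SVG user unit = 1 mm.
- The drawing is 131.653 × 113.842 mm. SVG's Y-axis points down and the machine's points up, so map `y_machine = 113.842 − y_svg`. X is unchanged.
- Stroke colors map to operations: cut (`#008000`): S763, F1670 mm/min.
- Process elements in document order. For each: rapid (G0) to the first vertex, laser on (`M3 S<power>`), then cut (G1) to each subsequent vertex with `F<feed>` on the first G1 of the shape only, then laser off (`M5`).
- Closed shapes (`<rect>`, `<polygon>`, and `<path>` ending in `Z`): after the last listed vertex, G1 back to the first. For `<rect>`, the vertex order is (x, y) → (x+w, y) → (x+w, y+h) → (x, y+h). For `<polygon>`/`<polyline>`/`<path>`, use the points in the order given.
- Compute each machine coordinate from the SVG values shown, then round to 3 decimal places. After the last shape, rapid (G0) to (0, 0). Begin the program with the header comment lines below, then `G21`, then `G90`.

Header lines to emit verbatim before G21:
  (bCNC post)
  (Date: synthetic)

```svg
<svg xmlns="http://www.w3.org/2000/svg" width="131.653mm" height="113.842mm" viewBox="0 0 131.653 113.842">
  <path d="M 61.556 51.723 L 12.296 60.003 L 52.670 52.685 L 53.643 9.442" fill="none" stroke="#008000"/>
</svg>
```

(bCNC post)
(Date: synthetic)
G21
G90
G0 X61.556 Y62.119
M3 S763
G1 X12.296 Y53.839 F1670
G1 X52.670 Y61.157
G1 X53.643 Y104.400
M5
G0 X0.000 Y0.000

1 u = 1 mm; y_m = 113.842 − y.

[1] `<path>` open polyline, #008000→cut S763 F1670: (61.556,62.119) → (12.296,53.839) → (52.670,61.157) → (53.643,104.400)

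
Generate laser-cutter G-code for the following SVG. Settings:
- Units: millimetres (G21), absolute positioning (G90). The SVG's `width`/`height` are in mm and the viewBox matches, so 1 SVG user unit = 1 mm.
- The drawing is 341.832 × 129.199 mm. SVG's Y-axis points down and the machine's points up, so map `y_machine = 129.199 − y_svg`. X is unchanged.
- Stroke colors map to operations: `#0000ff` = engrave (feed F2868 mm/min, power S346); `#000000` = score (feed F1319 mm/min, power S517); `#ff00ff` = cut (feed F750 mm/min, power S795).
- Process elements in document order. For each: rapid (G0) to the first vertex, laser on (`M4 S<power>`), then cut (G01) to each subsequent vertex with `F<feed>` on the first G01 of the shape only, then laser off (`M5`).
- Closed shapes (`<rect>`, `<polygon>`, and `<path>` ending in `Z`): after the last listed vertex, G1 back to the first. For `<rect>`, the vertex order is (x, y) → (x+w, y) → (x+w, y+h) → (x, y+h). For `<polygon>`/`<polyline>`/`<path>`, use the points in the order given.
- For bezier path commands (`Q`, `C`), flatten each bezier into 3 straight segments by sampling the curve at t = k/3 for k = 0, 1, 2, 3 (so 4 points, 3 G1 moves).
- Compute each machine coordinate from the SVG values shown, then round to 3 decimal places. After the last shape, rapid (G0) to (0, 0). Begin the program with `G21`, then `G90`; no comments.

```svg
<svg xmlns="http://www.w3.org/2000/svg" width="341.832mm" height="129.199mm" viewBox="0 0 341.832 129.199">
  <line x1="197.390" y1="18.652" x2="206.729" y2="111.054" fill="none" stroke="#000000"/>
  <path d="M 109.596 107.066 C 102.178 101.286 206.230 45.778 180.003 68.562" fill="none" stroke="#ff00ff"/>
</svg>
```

Since the viewBox matches the mm dimensions, user units are millimetres directly. The only transform is the Y-flip y_m = 129.199 − y_svg.

Shape 1 is a line segment drawn with `<line>`. Its stroke #000000 means score at S517, F1319. After flipping Y the toolpath is (197.390,110.547) → (206.729,18.145).

Shape 2 is a cubic bezier drawn with `<path>`. Its stroke #ff00ff means cut at S795, F750. After flipping Y the toolpath is (109.596,22.133) → (130.381,39.748) → (171.757,62.065) → (180.003,60.637).

G21
G90
G0 X197.390 Y110.547
M4 S517
G01 X206.729 Y18.145 F1319
M5
G0 X109.596 Y22.133
M4 S795
G01 X130.381 Y39.748 F750
G01 X171.757 Y62.065
G01 X180.003 Y60.637
M5
G0 X0.000 Y0.000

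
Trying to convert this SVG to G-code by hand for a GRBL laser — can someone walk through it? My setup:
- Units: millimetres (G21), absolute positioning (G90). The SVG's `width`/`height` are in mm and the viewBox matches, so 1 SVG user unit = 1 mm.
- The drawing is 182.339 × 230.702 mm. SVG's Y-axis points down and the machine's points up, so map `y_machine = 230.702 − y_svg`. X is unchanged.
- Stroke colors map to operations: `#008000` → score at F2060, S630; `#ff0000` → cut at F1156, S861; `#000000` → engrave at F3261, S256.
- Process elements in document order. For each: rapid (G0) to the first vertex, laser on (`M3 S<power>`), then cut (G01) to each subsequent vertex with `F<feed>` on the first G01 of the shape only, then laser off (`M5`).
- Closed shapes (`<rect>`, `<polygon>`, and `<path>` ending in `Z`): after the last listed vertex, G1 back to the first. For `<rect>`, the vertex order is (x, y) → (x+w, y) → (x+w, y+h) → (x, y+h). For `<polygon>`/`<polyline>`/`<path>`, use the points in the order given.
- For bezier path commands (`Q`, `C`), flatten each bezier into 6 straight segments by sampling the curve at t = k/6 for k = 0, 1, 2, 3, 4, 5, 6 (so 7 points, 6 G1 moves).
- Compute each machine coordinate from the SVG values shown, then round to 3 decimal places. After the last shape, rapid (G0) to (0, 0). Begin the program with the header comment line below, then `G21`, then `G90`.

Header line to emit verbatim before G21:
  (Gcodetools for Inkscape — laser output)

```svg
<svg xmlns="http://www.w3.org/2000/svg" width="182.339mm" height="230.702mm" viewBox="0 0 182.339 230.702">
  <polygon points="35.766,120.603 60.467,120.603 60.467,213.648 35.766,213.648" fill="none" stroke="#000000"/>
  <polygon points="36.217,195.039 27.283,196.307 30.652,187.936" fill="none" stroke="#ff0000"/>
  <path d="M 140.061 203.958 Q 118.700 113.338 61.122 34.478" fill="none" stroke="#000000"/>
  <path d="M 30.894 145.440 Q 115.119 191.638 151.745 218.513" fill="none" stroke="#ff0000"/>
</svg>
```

1 u = 1 mm; y_m = 230.702 − y.

[1] `<polygon>` rectangle, #000000→engrave S256 F3261: (35.766,110.099) → (60.467,110.099) → (60.467,17.054) → (35.766,17.054) → (35.766,110.099) (closed)

[2] `<polygon>` regular polygon, #ff0000→cut S861 F1156: (36.217,35.663) → (27.283,34.395) → (30.652,42.766) → (36.217,35.663) (closed)

[3] `<path>` quadratic bezier, #000000→engrave S256 F3261: (140.061,26.744) → (131.935,56.624) → (121.796,85.851) → (109.646,114.424) → (95.483,142.344) → (79.309,169.611) → (61.122,196.224)

[4] `<path>` quadratic bezier, #ff0000→cut S861 F1156: (30.894,85.262) → (57.647,70.399) → (81.755,56.610) → (103.219,43.895) → (122.039,32.253) → (138.214,21.684) → (151.745,12.189)

(Gcodetools for Inkscape — laser output)
G21
G90
G0 X35.766 Y110.099
M3 S256
G01 X60.467 Y110.099 F3261
G01 X60.467 Y17.054
G01 X35.766 Y17.054
G01 X35.766 Y110.099
M5
G0 X36.217 Y35.663
M3 S861
G01 X27.283 Y34.395 F1156
G01 X30.652 Y42.766
G01 X36.217 Y35.663
M5
G0 X140.061 Y26.744
M3 S256
G01 X131.935 Y56.624 F3261
G01 X121.796 Y85.851
G01 X109.646 Y114.424
G01 X95.483 Y142.344
G01 X79.309 Y169.611
G01 X61.122 Y196.224
M5
G0 X30.894 Y85.262
M3 S861
G01 X57.647 Y70.399 F1156
G01 X81.755 Y56.610
G01 X103.219 Y43.895
G01 X122.039 Y32.253
G01 X138.214 Y21.684
G01 X151.745 Y12.189
M5
G0 X0.000 Y0.000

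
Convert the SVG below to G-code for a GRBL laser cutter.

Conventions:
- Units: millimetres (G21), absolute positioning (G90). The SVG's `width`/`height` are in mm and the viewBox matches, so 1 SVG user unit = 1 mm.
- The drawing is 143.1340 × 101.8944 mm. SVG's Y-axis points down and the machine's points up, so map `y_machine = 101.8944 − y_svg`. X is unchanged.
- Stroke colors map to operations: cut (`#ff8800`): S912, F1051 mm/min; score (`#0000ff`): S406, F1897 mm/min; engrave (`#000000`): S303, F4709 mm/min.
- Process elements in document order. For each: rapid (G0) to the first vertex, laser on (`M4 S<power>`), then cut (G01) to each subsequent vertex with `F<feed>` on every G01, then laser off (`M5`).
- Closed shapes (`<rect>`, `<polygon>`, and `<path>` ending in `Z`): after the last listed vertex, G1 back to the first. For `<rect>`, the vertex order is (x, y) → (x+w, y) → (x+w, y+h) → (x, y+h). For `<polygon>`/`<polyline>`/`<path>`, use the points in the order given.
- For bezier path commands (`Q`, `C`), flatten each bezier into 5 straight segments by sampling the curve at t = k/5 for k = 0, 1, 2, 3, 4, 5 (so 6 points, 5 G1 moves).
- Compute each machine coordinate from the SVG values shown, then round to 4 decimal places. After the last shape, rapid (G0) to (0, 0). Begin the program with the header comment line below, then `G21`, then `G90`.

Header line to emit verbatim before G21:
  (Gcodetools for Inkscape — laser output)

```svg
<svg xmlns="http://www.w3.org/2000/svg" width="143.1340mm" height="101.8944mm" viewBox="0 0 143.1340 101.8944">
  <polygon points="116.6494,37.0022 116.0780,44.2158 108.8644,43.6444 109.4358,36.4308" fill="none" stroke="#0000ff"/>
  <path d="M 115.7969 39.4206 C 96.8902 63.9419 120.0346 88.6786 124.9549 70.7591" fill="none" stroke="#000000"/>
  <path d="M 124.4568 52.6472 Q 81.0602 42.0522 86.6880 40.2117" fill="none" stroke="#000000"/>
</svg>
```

viewBox `0 0 143.1340 101.8944` with mm width/height → 1 unit = 1 mm. Flip: y_m = 101.8944 − y_svg.

**Shape 1** — `<polygon>` regular polygon, stroke `#0000ff` → score (S406, F1897). Machine vertices: (116.6494,64.8922) → (116.0780,57.6786) → (108.8644,58.2500) → (109.4358,65.4636) → (116.6494,64.8922). Closed: final G1 returns to the first vertex.

**Shape 2** — `<path>` cubic bezier, stroke `#000000` → engrave (S303, F4709). Control points (SVG): P0=(115.7969,39.4206), P1=(96.8902,63.9419), P2=(120.0346,88.6786), P3=(124.9549,70.7591); sampled at t=k/5. Machine vertices: (115.7969,62.4738) → (109.0168,48.0781) → (109.4358,35.6886) → (114.1606,27.3631) → (120.2980,25.1594) → (124.9549,31.1353). Open path.

**Shape 3** — `<path>` quadratic bezier, stroke `#000000` → engrave (S303, F4709). Control points (SVG): P0=(124.4568,52.6472), P1=(81.0602,42.0522), P2=(86.6880,40.2117); sampled at t=k/5. Machine vertices: (124.4568,49.2472) → (109.0591,53.1350) → (97.5834,56.3225) → (90.0297,58.8096) → (86.3979,60.5963) → (86.6880,61.6827). Open path.

(Gcodetools for Inkscape — laser output)
G21
G90
G0 X116.6494 Y64.8922
M4 S406
G01 X116.0780 Y57.6786 F1897
G01 X108.8644 Y58.2500 F1897
G01 X109.4358 Y65.4636 F1897
G01 X116.6494 Y64.8922 F1897
M5
G0 X115.7969 Y62.4738
M4 S303
G01 X109.0168 Y48.0781 F4709
G01 X109.4358 Y35.6886 F4709
G01 X114.1606 Y27.3631 F4709
G01 X120.2980 Y25.1594 F4709
G01 X124.9549 Y31.1353 F4709
M5
G0 X124.4568 Y49.2472
M4 S303
G01 X109.0591 Y53.1350 F4709
G01 X97.5834 Y56.3225 F4709
G01 X90.0297 Y58.8096 F4709
G01 X86.3979 Y60.5963 F4709
G01 X86.6880 Y61.6827 F4709
M5
G0 X0.0000 Y0.0000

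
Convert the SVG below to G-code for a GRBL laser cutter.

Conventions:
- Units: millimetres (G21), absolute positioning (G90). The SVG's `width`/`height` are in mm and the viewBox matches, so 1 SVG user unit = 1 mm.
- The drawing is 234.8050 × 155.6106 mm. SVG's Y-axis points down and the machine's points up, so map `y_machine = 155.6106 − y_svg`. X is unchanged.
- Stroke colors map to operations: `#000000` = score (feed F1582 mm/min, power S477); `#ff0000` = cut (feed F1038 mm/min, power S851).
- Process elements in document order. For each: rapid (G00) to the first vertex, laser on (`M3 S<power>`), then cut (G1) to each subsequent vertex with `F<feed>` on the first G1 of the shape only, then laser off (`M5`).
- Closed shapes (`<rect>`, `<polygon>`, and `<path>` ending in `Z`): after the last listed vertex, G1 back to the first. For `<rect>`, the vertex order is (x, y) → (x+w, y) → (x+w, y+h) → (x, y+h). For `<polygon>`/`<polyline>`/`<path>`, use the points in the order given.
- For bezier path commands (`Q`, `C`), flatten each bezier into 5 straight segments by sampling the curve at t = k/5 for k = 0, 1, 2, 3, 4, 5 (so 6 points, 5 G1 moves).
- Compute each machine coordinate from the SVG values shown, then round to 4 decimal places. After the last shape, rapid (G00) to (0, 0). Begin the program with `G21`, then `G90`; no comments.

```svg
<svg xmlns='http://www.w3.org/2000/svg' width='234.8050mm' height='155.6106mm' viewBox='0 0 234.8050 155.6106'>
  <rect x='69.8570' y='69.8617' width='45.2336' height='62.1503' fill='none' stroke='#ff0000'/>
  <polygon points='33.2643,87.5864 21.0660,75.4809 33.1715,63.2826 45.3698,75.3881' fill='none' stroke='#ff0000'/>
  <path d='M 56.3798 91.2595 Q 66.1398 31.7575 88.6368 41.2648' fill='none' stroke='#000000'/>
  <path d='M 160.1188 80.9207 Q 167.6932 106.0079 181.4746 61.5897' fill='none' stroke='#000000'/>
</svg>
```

viewBox `0 0 234.8050 155.6106` with mm width/height → 1 unit = 1 mm. Flip: y_m = 155.6106 − y_svg.

**Shape 1** — `<rect>` rectangle, stroke `#ff0000` → cut (S851, F1038). Machine vertices: (69.8570,85.7489) → (115.0906,85.7489) → (115.0906,23.5986) → (69.8570,23.5986) → (69.8570,85.7489). Closed: final G1 returns to the first vertex.

**Shape 2** — `<polygon>` regular polygon, stroke `#ff0000` → cut (S851, F1038). Machine vertices: (33.2643,68.0242) → (21.0660,80.1297) → (33.1715,92.3280) → (45.3698,80.2225) → (33.2643,68.0242). Closed: final G1 returns to the first vertex.

**Shape 3** — `<path>` quadratic bezier, stroke `#000000` → score (S477, F1582). Control points (SVG): P0=(56.3798,91.2595), P1=(66.1398,31.7575), P2=(88.6368,41.2648); sampled at t=k/5. Machine vertices: (56.3798,64.3511) → (60.7933,85.3915) → (66.2257,100.9112) → (72.6771,110.9102) → (80.1475,115.3883) → (88.6368,114.3458). Open path.

**Shape 4** — `<path>` quadratic bezier, stroke `#000000` → score (S477, F1582). Control points (SVG): P0=(160.1188,80.9207), P1=(167.6932,106.0079), P2=(181.4746,61.5897); sampled at t=k/5. Machine vertices: (160.1188,74.6899) → (163.3968,67.4352) → (167.1714,65.7410) → (171.4426,69.6072) → (176.2103,79.0338) → (181.4746,94.0209). Open path.

G21
G90
G00 X69.8570 Y85.7489
M3 S851
G1 X115.0906 Y85.7489 F1038
G1 X115.0906 Y23.5986
G1 X69.8570 Y23.5986
G1 X69.8570 Y85.7489
M5
G00 X33.2643 Y68.0242
M3 S851
G1 X21.0660 Y80.1297 F1038
G1 X33.1715 Y92.3280
G1 X45.3698 Y80.2225
G1 X33.2643 Y68.0242
M5
G00 X56.3798 Y64.3511
M3 S477
G1 X60.7933 Y85.3915 F1582
G1 X66.2257 Y100.9112
G1 X72.6771 Y110.9102
G1 X80.1475 Y115.3883
G1 X88.6368 Y114.3458
M5
G00 X160.1188 Y74.6899
M3 S477
G1 X163.3968 Y67.4352 F1582
G1 X167.1714 Y65.7410
G1 X171.4426 Y69.6072
G1 X176.2103 Y79.0338
G1 X181.4746 Y94.0209
M5
G00 X0.0000 Y0.0000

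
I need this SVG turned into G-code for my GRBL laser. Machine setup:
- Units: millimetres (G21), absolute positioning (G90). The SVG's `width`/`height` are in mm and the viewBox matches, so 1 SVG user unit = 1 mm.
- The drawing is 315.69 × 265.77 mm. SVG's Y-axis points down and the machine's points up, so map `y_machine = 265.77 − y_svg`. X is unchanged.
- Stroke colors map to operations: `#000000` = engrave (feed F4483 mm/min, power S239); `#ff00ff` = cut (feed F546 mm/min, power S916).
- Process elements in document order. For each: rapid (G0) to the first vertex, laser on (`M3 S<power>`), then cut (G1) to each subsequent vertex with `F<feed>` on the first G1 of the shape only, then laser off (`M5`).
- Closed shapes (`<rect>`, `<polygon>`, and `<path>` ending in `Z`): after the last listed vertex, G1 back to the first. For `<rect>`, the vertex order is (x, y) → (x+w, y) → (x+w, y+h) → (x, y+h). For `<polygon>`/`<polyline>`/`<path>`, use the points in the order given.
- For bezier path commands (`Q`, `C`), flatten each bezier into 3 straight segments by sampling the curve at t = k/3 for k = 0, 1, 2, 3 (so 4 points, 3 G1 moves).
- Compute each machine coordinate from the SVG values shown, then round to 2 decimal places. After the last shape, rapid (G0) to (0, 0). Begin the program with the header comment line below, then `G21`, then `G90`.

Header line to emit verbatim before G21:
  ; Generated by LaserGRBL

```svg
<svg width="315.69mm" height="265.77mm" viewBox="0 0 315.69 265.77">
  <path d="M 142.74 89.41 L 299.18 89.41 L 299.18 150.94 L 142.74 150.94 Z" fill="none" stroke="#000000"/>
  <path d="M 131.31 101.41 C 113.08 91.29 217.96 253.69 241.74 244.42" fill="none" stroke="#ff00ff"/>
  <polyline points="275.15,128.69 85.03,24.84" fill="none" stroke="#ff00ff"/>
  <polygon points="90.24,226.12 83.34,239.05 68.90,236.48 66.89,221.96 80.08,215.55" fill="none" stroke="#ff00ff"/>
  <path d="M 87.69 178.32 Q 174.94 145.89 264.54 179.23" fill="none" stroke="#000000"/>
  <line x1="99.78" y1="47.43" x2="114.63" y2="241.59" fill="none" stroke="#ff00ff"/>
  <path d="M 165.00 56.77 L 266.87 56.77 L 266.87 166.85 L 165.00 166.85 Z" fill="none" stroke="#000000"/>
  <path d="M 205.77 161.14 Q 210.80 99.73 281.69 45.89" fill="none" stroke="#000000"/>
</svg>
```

; Generated by LaserGRBL
G21
G90
G0 X142.74 Y176.36
M3 S239
G1 X299.18 Y176.36 F4483
G1 X299.18 Y114.83
G1 X142.74 Y114.83
G1 X142.74 Y176.36
M5
G0 X131.31 Y164.36
M3 S916
G1 X146.55 Y129.72 F546
G1 X198.49 Y56.56
G1 X241.74 Y21.35
M5
G0 X275.15 Y137.08
M3 S916
G1 X85.03 Y240.93 F546
M5
G0 X90.24 Y39.65
M3 S916
G1 X83.34 Y26.72 F546
G1 X68.90 Y29.29
G1 X66.89 Y43.81
G1 X80.08 Y50.22
G1 X90.24 Y39.65
M5
G0 X87.69 Y87.45
M3 S239
G1 X146.12 Y101.76 F4483
G1 X205.07 Y101.46
G1 X264.54 Y86.54
M5
G0 X99.78 Y218.34
M3 S916
G1 X114.63 Y24.18 F546
M5
G0 X165.00 Y209.00
M3 S239
G1 X266.87 Y209.00 F4483
G1 X266.87 Y98.92
G1 X165.00 Y98.92
G1 X165.00 Y209.00
M5
G0 X205.77 Y104.63
M3 S239
G1 X216.44 Y144.73 F4483
G1 X241.75 Y183.15
G1 X281.69 Y219.88
M5
G0 X0.00 Y0.00

Since the viewBox matches the mm dimensions, user units are millimetres directly. The only transform is the Y-flip y_m = 265.77 − y_svg.

Shape 1 is a rectangle drawn with `<path>`. Its stroke #000000 means engrave at S239, F4483. After flipping Y the toolpath is (142.74,176.36) → (299.18,176.36) → (299.18,114.83) → (142.74,114.83) → (142.74,176.36), returning to the start.

Shape 2 is a cubic bezier drawn with `<path>`. Its stroke #ff00ff means cut at S916, F546. After flipping Y the toolpath is (131.31,164.36) → (146.55,129.72) → (198.49,56.56) → (241.74,21.35).

Shape 3 is a line segment drawn with `<polyline>`. Its stroke #ff00ff means cut at S916, F546. After flipping Y the toolpath is (275.15,137.08) → (85.03,240.93).

Shape 4 is a regular polygon drawn with `<polygon>`. Its stroke #ff00ff means cut at S916, F546. After flipping Y the toolpath is (90.24,39.65) → (83.34,26.72) → (68.90,29.29) → (66.89,43.81) → (80.08,50.22) → (90.24,39.65), returning to the start.

Shape 5 is a quadratic bezier drawn with `<path>`. Its stroke #000000 means engrave at S239, F4483. After flipping Y the toolpath is (87.69,87.45) → (146.12,101.76) → (205.07,101.46) → (264.54,86.54).

Shape 6 is a line segment drawn with `<line>`. Its stroke #ff00ff means cut at S916, F546. After flipping Y the toolpath is (99.78,218.34) → (114.63,24.18).

Shape 7 is a rectangle drawn with `<path>`. Its stroke #000000 means engrave at S239, F4483. After flipping Y the toolpath is (165.00,209.00) → (266.87,209.00) → (266.87,98.92) → (165.00,98.92) → (165.00,209.00), returning to the start.

Shape 8 is a quadratic bezier drawn with `<path>`. Its stroke #000000 means engrave at S239, F4483. After flipping Y the toolpath is (205.77,104.63) → (216.44,144.73) → (241.75,183.15) → (281.69,219.88).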